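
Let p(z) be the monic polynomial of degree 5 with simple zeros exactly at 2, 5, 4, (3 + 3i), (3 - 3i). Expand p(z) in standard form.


The polynomial is p(z) = ∏_{α ∈ S} (z − α), where S = {2, 5, 4, (3 + 3i), (3 - 3i)}.
Expanding the product yields: p(z) = z^5 -17·z^4 + 122·z^3 -466·z^2 + 924·z -720.
Note conjugate pairs combine to real quadratics: (z − (3+3i))(z − (3−3i)) = z² − 6z + 18.
The resulting polynomial has degree 5 and real coefficients as required.

p(z) = z^5 -17·z^4 + 122·z^3 -466·z^2 + 924·z -720.


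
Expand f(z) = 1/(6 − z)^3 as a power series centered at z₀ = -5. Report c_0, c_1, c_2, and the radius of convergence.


Let w = z − z₀, so z = z₀ + w.
Then 6 − z = 6 − (z₀ + w) = (6 − z₀) − w = 11 − w.
f(z) = 1/(11 − w)^3 = (1/(11)^3) · (1 − w/(11))^{−3}.
By the binomial series (1−u)^{−3} = Σ_{n≥0} C(n+2, 2) u^n for |u|<1, with u = w/(11):
  c_n = C(n+2, 2) / (11)^(n+3).
  c_0 = 1/(11)^3 = 1/1331.
  c_1 = 3/(11)^4 = 3/14641.
  c_2 = 6/(11)^5 = 6/161051.
The series is valid for |w/d| < 1, i.e. |z − z₀| < |d|.
Radius of convergence: R = |6 − z₀| = |11| = 11 (distance from z₀ to the singularity z = 6).

c_0 = 1/1331, c_1 = 3/14641, c_2 = 6/161051; R = 11.


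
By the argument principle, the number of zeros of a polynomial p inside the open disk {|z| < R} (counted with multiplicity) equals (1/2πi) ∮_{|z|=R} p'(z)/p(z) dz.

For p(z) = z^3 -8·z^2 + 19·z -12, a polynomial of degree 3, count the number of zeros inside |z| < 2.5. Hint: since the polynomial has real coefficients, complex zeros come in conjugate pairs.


The zeros of p are: 3, 4, 1.
Their magnitudes are: 3, 4, 1.
Zeros with |z| < R = 2.5: 1.
Count = 1.
By the argument principle, (1/2πi) ∮_{|z|=R} p'(z)/p(z) dz equals exactly this count.

Number of zeros inside |z| < 2.5: 1.


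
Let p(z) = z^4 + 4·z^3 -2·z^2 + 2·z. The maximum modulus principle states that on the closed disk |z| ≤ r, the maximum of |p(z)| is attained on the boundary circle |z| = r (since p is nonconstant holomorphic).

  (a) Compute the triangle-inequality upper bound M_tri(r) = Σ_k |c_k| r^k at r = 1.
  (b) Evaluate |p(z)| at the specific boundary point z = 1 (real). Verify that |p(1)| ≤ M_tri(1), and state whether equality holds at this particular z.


Coefficients: c_0 = 0, c_1 = 2, c_2 = -2, c_3 = 4, c_4 = 1. Radius r = 1.
Part (a). Triangle bound: M_tri(r) = Σ_k |c_k| r^k
  = |0|·1^0 + |2|·1^1 + |-2|·1^2 + |4|·1^3 + |1|·1^4
  = 0 + 2 + 2 + 4 + 1 = 9.
This bounds M(r) := max_{|z|=r} |p(z)| from above; equality holds iff all terms c_k z^k can be made to align in phase at a single z on |z|=r.
Part (b). At z = 1 (real, on the circle |z| = r):
  p(1) = (0)·1^0 + (2)·1^1 + (-2)·1^2 + (4)·1^3 + (1)·1^4 = 5.
  |p(1)| = 5.
Check: |p(1)| = 5 ≤ 9 = M_tri(1). ✓ Equality does not hold at z = 1 (the coefficients have mixed signs, so the terms do not all align in phase there).

M_tri(1) = 9; |p(1)| = 5; equality at z=1: no.


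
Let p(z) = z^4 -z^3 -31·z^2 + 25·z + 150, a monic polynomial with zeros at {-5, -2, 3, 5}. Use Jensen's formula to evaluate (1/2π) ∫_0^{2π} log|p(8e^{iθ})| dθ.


Zeros: -5, -2, 3, 5; r = 8.
Inside |z| < r: -5, -2, 3, 5. Outside (|z| ≥ r): ∅.
p(0) = 150, so log|p(0)| = log(150) = 5.0106.
Apply Jensen: I(r) = log|p(0)| + Σ_k log(r/|z_k|), summed over zeros inside |z| < r.
  log(r/|z_k|) for z_k = -5: log(8/5) = 0.4700
  log(r/|z_k|) for z_k = -2: log(8/2) = 1.3863
  log(r/|z_k|) for z_k = 3: log(8/3) = 0.9808
  log(r/|z_k|) for z_k = 5: log(8/5) = 0.4700
Sum over inside zeros: 3.3071.
I(r) = log|p(0)| + (inside sum) = 5.0106 + 3.3071 = 8.3178.
Closed form (all zeros inside, monic): I(r) = n·log(r) = 4·log(8) = 8.3178. ✓

I(r) ≈ 8.3178.


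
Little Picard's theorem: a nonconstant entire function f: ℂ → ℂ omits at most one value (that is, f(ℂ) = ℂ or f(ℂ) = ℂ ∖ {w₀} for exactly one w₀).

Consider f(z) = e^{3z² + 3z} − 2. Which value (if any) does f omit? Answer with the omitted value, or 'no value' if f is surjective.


Little Picard bounds the complement of f(ℂ) to at most one point.
The exponent g(z) = 3z² + 3z is a nonconstant polynomial, hence surjective onto ℂ. So e^{g(z)} takes every value in {e^w : w ∈ ℂ} = ℂ ∖ {0}. Adding -2 shifts the range to ℂ ∖ {-2}. f omits exactly -2.

Omitted value: -2.


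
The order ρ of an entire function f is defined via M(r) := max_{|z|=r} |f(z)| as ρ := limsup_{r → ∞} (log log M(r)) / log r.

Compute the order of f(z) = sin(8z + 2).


sin(w) is a linear combination of e^{iw} and e^{−iw} (or e^w, e^{−w} in the hyperbolic case), so |sin(w)| ≤ e^{|w|}. With w = 8z + 2, |w| ≤ 8|z| + 2 = 8r + 2 on |z| = r, giving M(r) ≤ e^{8r + 2}, so ρ ≤ 1. On a suitable ray (z = it for sin/cos; z = t for sinh/cosh, t real → ∞), |sin(8z + 2)| grows like e^{8|t|}/2, so ρ ≥ 1. Hence ρ = 1.
Therefore ρ = 1.

Order ρ = 1.


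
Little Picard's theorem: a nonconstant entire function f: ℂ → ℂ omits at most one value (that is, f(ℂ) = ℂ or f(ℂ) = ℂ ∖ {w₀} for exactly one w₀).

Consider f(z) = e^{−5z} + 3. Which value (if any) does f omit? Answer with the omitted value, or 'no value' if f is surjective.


Little Picard bounds the complement of f(ℂ) to at most one point.
e^{−5z} is never zero on ℂ, so 1·e^{−5z} takes every value in ℂ ∖ {0}. Adding 3 shifts the range to ℂ ∖ {3}. Thus f omits exactly the value 3.

Omitted value: 3.


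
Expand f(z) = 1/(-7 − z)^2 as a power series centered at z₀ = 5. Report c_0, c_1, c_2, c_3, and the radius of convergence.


Let w = z − z₀, so z = z₀ + w.
Then -7 − z = -7 − (z₀ + w) = (-7 − z₀) − w = -12 − w.
f(z) = 1/(-12 − w)^2 = (1/(-12)^2) · (1 − w/(-12))^{−2}.
By the binomial series (1−u)^{−2} = Σ_{n≥0} C(n+1, 1) u^n for |u|<1, with u = w/(-12):
  c_n = C(n+1, 1) / (-12)^(n+2).
  c_0 = 1/(-12)^2 = 1/144.
  c_1 = 2/(-12)^3 = -1/864.
  c_2 = 3/(-12)^4 = 1/6912.
  c_3 = 4/(-12)^5 = -1/62208.
The series is valid for |w/d| < 1, i.e. |z − z₀| < |d|.
Radius of convergence: R = |-7 − z₀| = |-12| = 12 (distance from z₀ to the singularity z = -7).

c_0 = 1/144, c_1 = -1/864, c_2 = 1/6912, c_3 = -1/62208; R = 12.


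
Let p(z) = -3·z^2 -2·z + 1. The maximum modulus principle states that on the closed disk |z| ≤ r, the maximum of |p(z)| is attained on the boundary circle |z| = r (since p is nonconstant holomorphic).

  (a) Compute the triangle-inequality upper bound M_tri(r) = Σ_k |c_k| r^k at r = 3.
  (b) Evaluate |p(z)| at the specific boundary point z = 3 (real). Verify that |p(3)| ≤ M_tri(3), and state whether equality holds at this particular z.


Coefficients: c_0 = 1, c_1 = -2, c_2 = -3. Radius r = 3.
Part (a). Triangle bound: M_tri(r) = Σ_k |c_k| r^k
  = |1|·3^0 + |-2|·3^1 + |-3|·3^2
  = 1 + 6 + 27 = 34.
This bounds M(r) := max_{|z|=r} |p(z)| from above; equality holds iff all terms c_k z^k can be made to align in phase at a single z on |z|=r.
Part (b). At z = 3 (real, on the circle |z| = r):
  p(3) = (1)·3^0 + (-2)·3^1 + (-3)·3^2 = -32.
  |p(3)| = 32.
Check: |p(3)| = 32 ≤ 34 = M_tri(3). ✓ Equality does not hold at z = 3 (the coefficients have mixed signs, so the terms do not all align in phase there).

M_tri(3) = 34; |p(3)| = 32; equality at z=3: no.


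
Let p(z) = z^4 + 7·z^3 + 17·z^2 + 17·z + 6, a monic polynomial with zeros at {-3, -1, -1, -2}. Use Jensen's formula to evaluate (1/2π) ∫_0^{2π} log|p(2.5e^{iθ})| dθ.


Zeros: -3, -2, -1, -1; r = 2.5.
Inside |z| < r: -2, -1, -1. Outside (|z| ≥ r): -3.
p(0) = 6, so log|p(0)| = log(6) = 1.7918.
Apply Jensen: I(r) = log|p(0)| + Σ_k log(r/|z_k|), summed over zeros inside |z| < r.
  log(r/|z_k|) for z_k = -1: log(2.5/1) = 0.9163
  log(r/|z_k|) for z_k = -1: log(2.5/1) = 0.9163
  log(r/|z_k|) for z_k = -2: log(2.5/2) = 0.2231
  Outside zeros (-3) contribute nothing to the Jensen sum.
Sum over inside zeros: 2.0557.
I(r) = log|p(0)| + (inside sum) = 1.7918 + 2.0557 = 3.8475.
Note: since some zeros are outside |z| ≤ r, the simplified n·log(r) form does NOT apply — only the inside zeros contribute.

I(r) ≈ 3.8475.


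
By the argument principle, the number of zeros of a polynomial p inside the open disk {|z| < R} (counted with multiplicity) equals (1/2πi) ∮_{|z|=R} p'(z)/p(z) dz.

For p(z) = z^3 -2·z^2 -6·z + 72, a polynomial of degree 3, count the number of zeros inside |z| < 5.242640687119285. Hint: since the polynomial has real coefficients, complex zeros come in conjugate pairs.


The zeros of p are: (3 + 3i), (3 - 3i), -4.
Their magnitudes are: 4.243, 4.243, 4.
Zeros with |z| < R = 5.242640687119285: (3 + 3i), (3 - 3i), -4.
Count = 3.
By the argument principle, (1/2πi) ∮_{|z|=R} p'(z)/p(z) dz equals exactly this count.

Number of zeros inside |z| < 5.242640687119285: 3.


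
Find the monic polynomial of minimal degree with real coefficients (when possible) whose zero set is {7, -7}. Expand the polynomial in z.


The polynomial is p(z) = ∏_{α ∈ S} (z − α), where S = {7, -7}.
Expanding the product yields: p(z) = z^2 -49.
The resulting polynomial has degree 2 and real coefficients as required.

p(z) = z^2 -49.


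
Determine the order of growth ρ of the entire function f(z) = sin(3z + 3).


sin(w) is a linear combination of e^{iw} and e^{−iw} (or e^w, e^{−w} in the hyperbolic case), so |sin(w)| ≤ e^{|w|}. With w = 3z + 3, |w| ≤ 3|z| + 3 = 3r + 3 on |z| = r, giving M(r) ≤ e^{3r + 3}, so ρ ≤ 1. On a suitable ray (z = it for sin/cos; z = t for sinh/cosh, t real → ∞), |sin(3z + 3)| grows like e^{3|t|}/2, so ρ ≥ 1. Hence ρ = 1.
Therefore ρ = 1.

Order ρ = 1.


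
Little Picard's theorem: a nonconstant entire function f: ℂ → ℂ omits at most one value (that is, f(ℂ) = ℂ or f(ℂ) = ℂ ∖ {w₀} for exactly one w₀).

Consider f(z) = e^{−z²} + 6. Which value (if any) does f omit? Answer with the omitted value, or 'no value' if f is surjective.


Little Picard bounds the complement of f(ℂ) to at most one point.
The exponent g(z) = −z² is a nonconstant polynomial, hence surjective onto ℂ. So e^{g(z)} takes every value in {e^w : w ∈ ℂ} = ℂ ∖ {0}. Adding 6 shifts the range to ℂ ∖ {6}. f omits exactly 6.

Omitted value: 6.


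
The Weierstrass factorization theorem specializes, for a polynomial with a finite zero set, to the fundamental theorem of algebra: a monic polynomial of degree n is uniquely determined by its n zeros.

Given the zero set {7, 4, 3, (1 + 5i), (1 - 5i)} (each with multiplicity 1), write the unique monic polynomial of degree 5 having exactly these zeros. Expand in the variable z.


The polynomial is p(z) = ∏_{α ∈ S} (z − α), where S = {7, 4, 3, (1 + 5i), (1 - 5i)}.
Expanding the product yields: p(z) = z^5 -16·z^4 + 115·z^3 -570·z^2 + 1754·z -2184.
Note conjugate pairs combine to real quadratics: (z − (1+5i))(z − (1−5i)) = z² − 2z + 26.
The resulting polynomial has degree 5 and real coefficients as required.

p(z) = z^5 -16·z^4 + 115·z^3 -570·z^2 + 1754·z -2184.


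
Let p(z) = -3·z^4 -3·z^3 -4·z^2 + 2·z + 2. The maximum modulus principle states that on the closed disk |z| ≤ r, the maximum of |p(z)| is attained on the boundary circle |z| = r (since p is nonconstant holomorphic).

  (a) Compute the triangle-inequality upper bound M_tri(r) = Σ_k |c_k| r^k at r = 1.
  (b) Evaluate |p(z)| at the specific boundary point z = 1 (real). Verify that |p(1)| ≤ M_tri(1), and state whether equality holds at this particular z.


Coefficients: c_0 = 2, c_1 = 2, c_2 = -4, c_3 = -3, c_4 = -3. Radius r = 1.
Part (a). Triangle bound: M_tri(r) = Σ_k |c_k| r^k
  = |2|·1^0 + |2|·1^1 + |-4|·1^2 + |-3|·1^3 + |-3|·1^4
  = 2 + 2 + 4 + 3 + 3 = 14.
This bounds M(r) := max_{|z|=r} |p(z)| from above; equality holds iff all terms c_k z^k can be made to align in phase at a single z on |z|=r.
Part (b). At z = 1 (real, on the circle |z| = r):
  p(1) = (2)·1^0 + (2)·1^1 + (-4)·1^2 + (-3)·1^3 + (-3)·1^4 = -6.
  |p(1)| = 6.
Check: |p(1)| = 6 ≤ 14 = M_tri(1). ✓ Equality does not hold at z = 1 (the coefficients have mixed signs, so the terms do not all align in phase there).

M_tri(1) = 14; |p(1)| = 6; equality at z=1: no.


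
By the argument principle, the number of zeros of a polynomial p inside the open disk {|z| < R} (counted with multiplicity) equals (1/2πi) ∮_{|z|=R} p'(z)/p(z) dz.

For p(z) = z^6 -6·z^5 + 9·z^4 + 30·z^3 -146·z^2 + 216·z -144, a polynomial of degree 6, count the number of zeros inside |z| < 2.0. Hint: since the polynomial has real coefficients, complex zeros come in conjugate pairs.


The zeros of p are: (1 + 1i), (1 - 1i), -3, 3, (2 + 2i), (2 - 2i).
Their magnitudes are: 1.414, 1.414, 3, 3, 2.828, 2.828.
Zeros with |z| < R = 2.0: (1 + 1i), (1 - 1i).
Count = 2.
By the argument principle, (1/2πi) ∮_{|z|=R} p'(z)/p(z) dz equals exactly this count.

Number of zeros inside |z| < 2.0: 2.


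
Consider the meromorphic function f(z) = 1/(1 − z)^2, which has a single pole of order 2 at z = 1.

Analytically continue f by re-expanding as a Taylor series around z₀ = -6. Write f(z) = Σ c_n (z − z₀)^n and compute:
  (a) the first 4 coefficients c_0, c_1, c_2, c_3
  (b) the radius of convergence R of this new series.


Let w = z − z₀, so z = z₀ + w.
Then 1 − z = 1 − (z₀ + w) = (1 − z₀) − w = 7 − w.
f(z) = 1/(7 − w)^2 = (1/(7)^2) · (1 − w/(7))^{−2}.
By the binomial series (1−u)^{−2} = Σ_{n≥0} C(n+1, 1) u^n for |u|<1, with u = w/(7):
  c_n = C(n+1, 1) / (7)^(n+2).
  c_0 = 1/(7)^2 = 1/49.
  c_1 = 2/(7)^3 = 2/343.
  c_2 = 3/(7)^4 = 3/2401.
  c_3 = 4/(7)^5 = 4/16807.
The series is valid for |w/d| < 1, i.e. |z − z₀| < |d|.
Radius of convergence: R = |1 − z₀| = |7| = 7 (distance from z₀ to the singularity z = 1).

c_0 = 1/49, c_1 = 2/343, c_2 = 3/2401, c_3 = 4/16807; R = 7.


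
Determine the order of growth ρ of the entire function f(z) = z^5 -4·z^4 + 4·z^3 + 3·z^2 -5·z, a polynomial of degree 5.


|f(z)| ≤ Σ|c_k|·r^k = O(r^5) as r → ∞. Polynomial growth is O(e^{r^ε}) for every ε > 0 (since r^5/e^{r^ε} → 0), so ρ ≤ ε for all ε > 0, i.e. ρ = 0. Every nonconstant polynomial has order 0.
Therefore ρ = 0.

Order ρ = 0.


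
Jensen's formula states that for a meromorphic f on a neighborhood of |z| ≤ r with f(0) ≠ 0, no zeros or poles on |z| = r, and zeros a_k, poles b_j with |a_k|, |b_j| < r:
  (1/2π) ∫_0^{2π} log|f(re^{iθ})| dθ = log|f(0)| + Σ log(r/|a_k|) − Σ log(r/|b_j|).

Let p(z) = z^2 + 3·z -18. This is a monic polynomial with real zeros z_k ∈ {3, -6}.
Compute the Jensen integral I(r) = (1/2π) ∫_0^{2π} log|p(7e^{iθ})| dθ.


Zeros: -6, 3; r = 7.
Inside |z| < r: -6, 3. Outside (|z| ≥ r): ∅.
p(0) = -18, so log|p(0)| = log(18) = 2.8904.
Apply Jensen: I(r) = log|p(0)| + Σ_k log(r/|z_k|), summed over zeros inside |z| < r.
  log(r/|z_k|) for z_k = 3: log(7/3) = 0.8473
  log(r/|z_k|) for z_k = -6: log(7/6) = 0.1542
Sum over inside zeros: 1.0014.
I(r) = log|p(0)| + (inside sum) = 2.8904 + 1.0014 = 3.8918.
Closed form (all zeros inside, monic): I(r) = n·log(r) = 2·log(7) = 3.8918. ✓

I(r) ≈ 3.8918.


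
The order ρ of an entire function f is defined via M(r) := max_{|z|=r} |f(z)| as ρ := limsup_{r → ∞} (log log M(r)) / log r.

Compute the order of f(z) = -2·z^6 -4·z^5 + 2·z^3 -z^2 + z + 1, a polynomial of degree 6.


|f(z)| ≤ Σ|c_k|·r^k = O(r^6) as r → ∞. Polynomial growth is O(e^{r^ε}) for every ε > 0 (since r^6/e^{r^ε} → 0), so ρ ≤ ε for all ε > 0, i.e. ρ = 0. Every nonconstant polynomial has order 0.
Therefore ρ = 0.

Order ρ = 0.


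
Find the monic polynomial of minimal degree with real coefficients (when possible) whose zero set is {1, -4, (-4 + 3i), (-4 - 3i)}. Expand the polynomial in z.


The polynomial is p(z) = ∏_{α ∈ S} (z − α), where S = {1, -4, (-4 + 3i), (-4 - 3i)}.
Expanding the product yields: p(z) = z^4 + 11·z^3 + 45·z^2 + 43·z -100.
Note conjugate pairs combine to real quadratics: (z − (-4+3i))(z − (-4−3i)) = z² + 8z + 25.
The resulting polynomial has degree 4 and real coefficients as required.

p(z) = z^4 + 11·z^3 + 45·z^2 + 43·z -100.


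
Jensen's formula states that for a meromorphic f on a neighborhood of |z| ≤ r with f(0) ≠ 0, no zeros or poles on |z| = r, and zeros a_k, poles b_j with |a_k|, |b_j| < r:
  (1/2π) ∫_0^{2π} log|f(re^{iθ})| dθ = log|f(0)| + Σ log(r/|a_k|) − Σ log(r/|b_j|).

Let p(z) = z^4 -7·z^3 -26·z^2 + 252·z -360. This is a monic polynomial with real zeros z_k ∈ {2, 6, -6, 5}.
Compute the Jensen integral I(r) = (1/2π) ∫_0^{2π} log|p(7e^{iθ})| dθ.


Zeros: -6, 2, 5, 6; r = 7.
Inside |z| < r: -6, 2, 5, 6. Outside (|z| ≥ r): ∅.
p(0) = -360, so log|p(0)| = log(360) = 5.8861.
Apply Jensen: I(r) = log|p(0)| + Σ_k log(r/|z_k|), summed over zeros inside |z| < r.
  log(r/|z_k|) for z_k = 2: log(7/2) = 1.2528
  log(r/|z_k|) for z_k = 6: log(7/6) = 0.1542
  log(r/|z_k|) for z_k = -6: log(7/6) = 0.1542
  log(r/|z_k|) for z_k = 5: log(7/5) = 0.3365
Sum over inside zeros: 1.8975.
I(r) = log|p(0)| + (inside sum) = 5.8861 + 1.8975 = 7.7836.
Closed form (all zeros inside, monic): I(r) = n·log(r) = 4·log(7) = 7.7836. ✓

I(r) ≈ 7.7836.


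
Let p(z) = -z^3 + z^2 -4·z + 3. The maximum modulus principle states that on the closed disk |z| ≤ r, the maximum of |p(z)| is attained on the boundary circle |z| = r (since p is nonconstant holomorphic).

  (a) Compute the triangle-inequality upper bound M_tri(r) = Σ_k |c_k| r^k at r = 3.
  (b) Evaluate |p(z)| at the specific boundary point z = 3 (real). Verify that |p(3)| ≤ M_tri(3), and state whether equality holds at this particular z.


Coefficients: c_0 = 3, c_1 = -4, c_2 = 1, c_3 = -1. Radius r = 3.
Part (a). Triangle bound: M_tri(r) = Σ_k |c_k| r^k
  = |3|·3^0 + |-4|·3^1 + |1|·3^2 + |-1|·3^3
  = 3 + 12 + 9 + 27 = 51.
This bounds M(r) := max_{|z|=r} |p(z)| from above; equality holds iff all terms c_k z^k can be made to align in phase at a single z on |z|=r.
Part (b). At z = 3 (real, on the circle |z| = r):
  p(3) = (3)·3^0 + (-4)·3^1 + (1)·3^2 + (-1)·3^3 = -27.
  |p(3)| = 27.
Check: |p(3)| = 27 ≤ 51 = M_tri(3). ✓ Equality does not hold at z = 3 (the coefficients have mixed signs, so the terms do not all align in phase there).

M_tri(3) = 51; |p(3)| = 27; equality at z=3: no.


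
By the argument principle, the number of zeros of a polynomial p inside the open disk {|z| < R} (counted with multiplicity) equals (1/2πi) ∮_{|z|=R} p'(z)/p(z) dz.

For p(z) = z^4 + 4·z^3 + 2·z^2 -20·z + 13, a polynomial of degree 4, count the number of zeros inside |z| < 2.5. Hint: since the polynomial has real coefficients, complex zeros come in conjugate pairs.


The zeros of p are: (-3 + 2i), (-3 - 2i), 1, 1.
Their magnitudes are: 3.606, 3.606, 1, 1.
Zeros with |z| < R = 2.5: 1, 1.
Count = 2.
By the argument principle, (1/2πi) ∮_{|z|=R} p'(z)/p(z) dz equals exactly this count.

Number of zeros inside |z| < 2.5: 2.


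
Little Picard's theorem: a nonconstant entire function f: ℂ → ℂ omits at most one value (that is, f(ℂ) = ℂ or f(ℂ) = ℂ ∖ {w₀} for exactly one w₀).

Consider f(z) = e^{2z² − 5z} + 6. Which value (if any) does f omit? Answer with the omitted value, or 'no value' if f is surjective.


Little Picard bounds the complement of f(ℂ) to at most one point.
The exponent g(z) = 2z² − 5z is a nonconstant polynomial, hence surjective onto ℂ. So e^{g(z)} takes every value in {e^w : w ∈ ℂ} = ℂ ∖ {0}. Adding 6 shifts the range to ℂ ∖ {6}. f omits exactly 6.

Omitted value: 6.


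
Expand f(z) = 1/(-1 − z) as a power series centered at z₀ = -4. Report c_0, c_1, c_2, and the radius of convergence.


Let w = z − z₀, so z = z₀ + w.
Then -1 − z = -1 − (z₀ + w) = (-1 − z₀) − w = 3 − w.
f(z) = 1/(3 − w) = (1/(3)) · 1/(1 − w/(3)) = Σ_{n≥0} w^n / (3)^(n+1).
So c_n = 1/(3)^(n+1):
  c_0 = 1/(3)^1 = 1/3.
  c_1 = 1/(3)^2 = 1/9.
  c_2 = 1/(3)^3 = 1/27.
The series is valid for |w/d| < 1, i.e. |z − z₀| < |d|.
Radius of convergence: R = |-1 − z₀| = |3| = 3 (distance from z₀ to the singularity z = -1).

c_0 = 1/3, c_1 = 1/9, c_2 = 1/27; R = 3.


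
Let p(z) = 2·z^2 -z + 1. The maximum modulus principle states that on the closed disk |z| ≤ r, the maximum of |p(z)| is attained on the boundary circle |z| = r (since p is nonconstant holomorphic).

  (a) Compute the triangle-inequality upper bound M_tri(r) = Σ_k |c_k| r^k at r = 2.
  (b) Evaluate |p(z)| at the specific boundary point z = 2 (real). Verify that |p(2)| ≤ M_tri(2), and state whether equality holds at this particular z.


Coefficients: c_0 = 1, c_1 = -1, c_2 = 2. Radius r = 2.
Part (a). Triangle bound: M_tri(r) = Σ_k |c_k| r^k
  = |1|·2^0 + |-1|·2^1 + |2|·2^2
  = 1 + 2 + 8 = 11.
This bounds M(r) := max_{|z|=r} |p(z)| from above; equality holds iff all terms c_k z^k can be made to align in phase at a single z on |z|=r.
Part (b). At z = 2 (real, on the circle |z| = r):
  p(2) = (1)·2^0 + (-1)·2^1 + (2)·2^2 = 7.
  |p(2)| = 7.
Check: |p(2)| = 7 ≤ 11 = M_tri(2). ✓ Equality does not hold at z = 2 (the coefficients have mixed signs, so the terms do not all align in phase there).

M_tri(2) = 11; |p(2)| = 7; equality at z=2: no.


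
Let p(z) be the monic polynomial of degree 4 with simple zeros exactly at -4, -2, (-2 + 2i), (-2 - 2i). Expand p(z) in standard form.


The polynomial is p(z) = ∏_{α ∈ S} (z − α), where S = {-4, -2, (-2 + 2i), (-2 - 2i)}.
Expanding the product yields: p(z) = z^4 + 10·z^3 + 40·z^2 + 80·z + 64.
Note conjugate pairs combine to real quadratics: (z − (-2+2i))(z − (-2−2i)) = z² + 4z + 8.
The resulting polynomial has degree 4 and real coefficients as required.

p(z) = z^4 + 10·z^3 + 40·z^2 + 80·z + 64.


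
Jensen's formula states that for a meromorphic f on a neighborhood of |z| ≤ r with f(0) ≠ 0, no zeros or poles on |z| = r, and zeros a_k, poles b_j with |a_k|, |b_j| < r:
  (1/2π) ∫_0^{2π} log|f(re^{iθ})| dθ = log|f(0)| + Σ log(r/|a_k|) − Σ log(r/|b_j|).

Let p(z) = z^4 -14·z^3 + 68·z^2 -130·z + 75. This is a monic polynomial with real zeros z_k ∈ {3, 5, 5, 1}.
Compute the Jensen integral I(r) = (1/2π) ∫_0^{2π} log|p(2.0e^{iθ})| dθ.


Zeros: 1, 3, 5, 5; r = 2.0.
Inside |z| < r: 1. Outside (|z| ≥ r): 3, 5, 5.
p(0) = 75, so log|p(0)| = log(75) = 4.3175.
Apply Jensen: I(r) = log|p(0)| + Σ_k log(r/|z_k|), summed over zeros inside |z| < r.
  log(r/|z_k|) for z_k = 1: log(2.0/1) = 0.6931
  Outside zeros (3, 5, 5) contribute nothing to the Jensen sum.
Sum over inside zeros: 0.6931.
I(r) = log|p(0)| + (inside sum) = 4.3175 + 0.6931 = 5.0106.
Note: since some zeros are outside |z| ≤ r, the simplified n·log(r) form does NOT apply — only the inside zeros contribute.

I(r) ≈ 5.0106.


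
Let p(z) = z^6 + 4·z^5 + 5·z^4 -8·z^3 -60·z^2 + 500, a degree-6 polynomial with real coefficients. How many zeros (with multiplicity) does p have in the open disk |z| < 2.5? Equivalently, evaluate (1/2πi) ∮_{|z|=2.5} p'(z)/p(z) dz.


The zeros of p are: (-1 + 3i), (-1 - 3i), (2 + 1i), (2 - 1i), (-3 + 1i), (-3 - 1i).
Their magnitudes are: 3.162, 3.162, 2.236, 2.236, 3.162, 3.162.
Zeros with |z| < R = 2.5: (2 + 1i), (2 - 1i).
Count = 2.
By the argument principle, (1/2πi) ∮_{|z|=R} p'(z)/p(z) dz equals exactly this count.

Number of zeros inside |z| < 2.5: 2.


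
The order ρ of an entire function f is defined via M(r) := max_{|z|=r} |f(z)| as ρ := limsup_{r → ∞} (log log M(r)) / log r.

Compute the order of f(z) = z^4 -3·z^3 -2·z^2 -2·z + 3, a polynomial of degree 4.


|f(z)| ≤ Σ|c_k|·r^k = O(r^4) as r → ∞. Polynomial growth is O(e^{r^ε}) for every ε > 0 (since r^4/e^{r^ε} → 0), so ρ ≤ ε for all ε > 0, i.e. ρ = 0. Every nonconstant polynomial has order 0.
Therefore ρ = 0.

Order ρ = 0.


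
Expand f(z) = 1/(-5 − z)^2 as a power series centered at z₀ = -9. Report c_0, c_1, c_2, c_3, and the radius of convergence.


Let w = z − z₀, so z = z₀ + w.
Then -5 − z = -5 − (z₀ + w) = (-5 − z₀) − w = 4 − w.
f(z) = 1/(4 − w)^2 = (1/(4)^2) · (1 − w/(4))^{−2}.
By the binomial series (1−u)^{−2} = Σ_{n≥0} C(n+1, 1) u^n for |u|<1, with u = w/(4):
  c_n = C(n+1, 1) / (4)^(n+2).
  c_0 = 1/(4)^2 = 1/16.
  c_1 = 2/(4)^3 = 1/32.
  c_2 = 3/(4)^4 = 3/256.
  c_3 = 4/(4)^5 = 1/256.
The series is valid for |w/d| < 1, i.e. |z − z₀| < |d|.
Radius of convergence: R = |-5 − z₀| = |4| = 4 (distance from z₀ to the singularity z = -5).

c_0 = 1/16, c_1 = 1/32, c_2 = 3/256, c_3 = 1/256; R = 4.


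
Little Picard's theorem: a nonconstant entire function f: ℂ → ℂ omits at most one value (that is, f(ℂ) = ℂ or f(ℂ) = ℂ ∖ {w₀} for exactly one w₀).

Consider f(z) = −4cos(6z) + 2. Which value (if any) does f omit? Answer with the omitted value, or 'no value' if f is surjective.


Little Picard bounds the complement of f(ℂ) to at most one point.
cos is entire and surjective onto ℂ: for every w ∈ ℂ, cos(ζ) = w has a solution ζ ∈ ℂ (e.g., via the complex inverse arccos). With ζ = 6z this gives z = ζ/(6). Then -4·cos(6z) takes every value in -4·ℂ = ℂ, and adding 2 is a bijection of ℂ. So f is surjective and omits no value. (Note: only on the real line is cos bounded by [−1, 1].)

Omitted value: no value.


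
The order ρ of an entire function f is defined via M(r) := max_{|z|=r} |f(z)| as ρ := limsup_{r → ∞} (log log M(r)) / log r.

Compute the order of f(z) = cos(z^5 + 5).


Write cos(w) = (e^{iw} ± e^{−iw})/(2 or 2i), so |cos(w)| ≤ e^{|w|}. With w = z^5 + 5, |w| ≤ 1r^5 + 5 on |z|=r, giving M(r) ≤ e^{1r^5 + 5} and ρ ≤ 5. For the lower bound, choose z on |z|=r with 1z^5 purely imaginary of modulus 1r^5; then |cos(z^5 + 5)| grows like e^{1r^5}/2, so ρ ≥ 5. Hence ρ = 5.
Therefore ρ = 5.

Order ρ = 5.


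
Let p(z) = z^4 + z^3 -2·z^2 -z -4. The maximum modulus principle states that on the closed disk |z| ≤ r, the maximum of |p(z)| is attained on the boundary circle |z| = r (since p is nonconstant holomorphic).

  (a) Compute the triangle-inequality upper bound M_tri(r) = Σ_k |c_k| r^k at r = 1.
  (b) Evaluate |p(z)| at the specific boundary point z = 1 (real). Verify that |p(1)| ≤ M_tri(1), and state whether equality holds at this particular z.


Coefficients: c_0 = -4, c_1 = -1, c_2 = -2, c_3 = 1, c_4 = 1. Radius r = 1.
Part (a). Triangle bound: M_tri(r) = Σ_k |c_k| r^k
  = |-4|·1^0 + |-1|·1^1 + |-2|·1^2 + |1|·1^3 + |1|·1^4
  = 4 + 1 + 2 + 1 + 1 = 9.
This bounds M(r) := max_{|z|=r} |p(z)| from above; equality holds iff all terms c_k z^k can be made to align in phase at a single z on |z|=r.
Part (b). At z = 1 (real, on the circle |z| = r):
  p(1) = (-4)·1^0 + (-1)·1^1 + (-2)·1^2 + (1)·1^3 + (1)·1^4 = -5.
  |p(1)| = 5.
Check: |p(1)| = 5 ≤ 9 = M_tri(1). ✓ Equality does not hold at z = 1 (the coefficients have mixed signs, so the terms do not all align in phase there).

M_tri(1) = 9; |p(1)| = 5; equality at z=1: no.


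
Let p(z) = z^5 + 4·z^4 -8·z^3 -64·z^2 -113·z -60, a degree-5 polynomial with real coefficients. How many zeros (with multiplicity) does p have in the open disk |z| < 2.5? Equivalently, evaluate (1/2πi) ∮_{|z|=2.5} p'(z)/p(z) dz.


The zeros of p are: 4, (-2 + 1i), (-2 - 1i), -1, -3.
Their magnitudes are: 4, 2.236, 2.236, 1, 3.
Zeros with |z| < R = 2.5: (-2 + 1i), (-2 - 1i), -1.
Count = 3.
By the argument principle, (1/2πi) ∮_{|z|=R} p'(z)/p(z) dz equals exactly this count.

Number of zeros inside |z| < 2.5: 3.


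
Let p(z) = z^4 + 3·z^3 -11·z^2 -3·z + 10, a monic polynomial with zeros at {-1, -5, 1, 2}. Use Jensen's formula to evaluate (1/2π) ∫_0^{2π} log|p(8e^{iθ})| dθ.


Zeros: -5, -1, 1, 2; r = 8.
Inside |z| < r: -5, -1, 1, 2. Outside (|z| ≥ r): ∅.
p(0) = 10, so log|p(0)| = log(10) = 2.3026.
Apply Jensen: I(r) = log|p(0)| + Σ_k log(r/|z_k|), summed over zeros inside |z| < r.
  log(r/|z_k|) for z_k = -1: log(8/1) = 2.0794
  log(r/|z_k|) for z_k = -5: log(8/5) = 0.4700
  log(r/|z_k|) for z_k = 1: log(8/1) = 2.0794
  log(r/|z_k|) for z_k = 2: log(8/2) = 1.3863
Sum over inside zeros: 6.0152.
I(r) = log|p(0)| + (inside sum) = 2.3026 + 6.0152 = 8.3178.
Closed form (all zeros inside, monic): I(r) = n·log(r) = 4·log(8) = 8.3178. ✓

I(r) ≈ 8.3178.


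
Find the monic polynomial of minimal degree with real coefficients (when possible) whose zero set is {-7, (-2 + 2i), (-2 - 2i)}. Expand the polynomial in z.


The polynomial is p(z) = ∏_{α ∈ S} (z − α), where S = {-7, (-2 + 2i), (-2 - 2i)}.
Expanding the product yields: p(z) = z^3 + 11·z^2 + 36·z + 56.
Note conjugate pairs combine to real quadratics: (z − (-2+2i))(z − (-2−2i)) = z² + 4z + 8.
The resulting polynomial has degree 3 and real coefficients as required.

p(z) = z^3 + 11·z^2 + 36·z + 56.


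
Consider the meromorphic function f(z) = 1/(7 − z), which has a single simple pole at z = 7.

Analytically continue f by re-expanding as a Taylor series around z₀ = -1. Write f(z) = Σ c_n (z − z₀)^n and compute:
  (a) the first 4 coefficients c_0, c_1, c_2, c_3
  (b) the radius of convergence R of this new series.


Let w = z − z₀, so z = z₀ + w.
Then 7 − z = 7 − (z₀ + w) = (7 − z₀) − w = 8 − w.
f(z) = 1/(8 − w) = (1/(8)) · 1/(1 − w/(8)) = Σ_{n≥0} w^n / (8)^(n+1).
So c_n = 1/(8)^(n+1):
  c_0 = 1/(8)^1 = 1/8.
  c_1 = 1/(8)^2 = 1/64.
  c_2 = 1/(8)^3 = 1/512.
  c_3 = 1/(8)^4 = 1/4096.
The series is valid for |w/d| < 1, i.e. |z − z₀| < |d|.
Radius of convergence: R = |7 − z₀| = |8| = 8 (distance from z₀ to the singularity z = 7).

c_0 = 1/8, c_1 = 1/64, c_2 = 1/512, c_3 = 1/4096; R = 8.


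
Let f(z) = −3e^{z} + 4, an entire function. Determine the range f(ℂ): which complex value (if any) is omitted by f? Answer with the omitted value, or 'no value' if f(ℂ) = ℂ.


Little Picard bounds the complement of f(ℂ) to at most one point.
e^{z} is never zero on ℂ, so -3·e^{z} takes every value in ℂ ∖ {0}. Adding 4 shifts the range to ℂ ∖ {4}. Thus f omits exactly the value 4.

Omitted value: 4.


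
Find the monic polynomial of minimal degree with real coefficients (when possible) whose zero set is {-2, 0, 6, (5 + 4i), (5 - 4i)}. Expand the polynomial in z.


The polynomial is p(z) = ∏_{α ∈ S} (z − α), where S = {-2, 0, 6, (5 + 4i), (5 - 4i)}.
Expanding the product yields: p(z) = z^5 -14·z^4 + 69·z^3 -44·z^2 -492·z.
Note conjugate pairs combine to real quadratics: (z − (5+4i))(z − (5−4i)) = z² − 10z + 41.
The resulting polynomial has degree 5 and real coefficients as required.

p(z) = z^5 -14·z^4 + 69·z^3 -44·z^2 -492·z.


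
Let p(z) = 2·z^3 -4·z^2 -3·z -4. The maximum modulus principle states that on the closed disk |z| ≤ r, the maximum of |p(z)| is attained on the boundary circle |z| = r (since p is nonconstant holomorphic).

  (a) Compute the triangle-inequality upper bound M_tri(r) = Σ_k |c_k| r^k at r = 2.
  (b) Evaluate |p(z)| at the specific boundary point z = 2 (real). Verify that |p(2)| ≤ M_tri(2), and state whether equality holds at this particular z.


Coefficients: c_0 = -4, c_1 = -3, c_2 = -4, c_3 = 2. Radius r = 2.
Part (a). Triangle bound: M_tri(r) = Σ_k |c_k| r^k
  = |-4|·2^0 + |-3|·2^1 + |-4|·2^2 + |2|·2^3
  = 4 + 6 + 16 + 16 = 42.
This bounds M(r) := max_{|z|=r} |p(z)| from above; equality holds iff all terms c_k z^k can be made to align in phase at a single z on |z|=r.
Part (b). At z = 2 (real, on the circle |z| = r):
  p(2) = (-4)·2^0 + (-3)·2^1 + (-4)·2^2 + (2)·2^3 = -10.
  |p(2)| = 10.
Check: |p(2)| = 10 ≤ 42 = M_tri(2). ✓ Equality does not hold at z = 2 (the coefficients have mixed signs, so the terms do not all align in phase there).

M_tri(2) = 42; |p(2)| = 10; equality at z=2: no.


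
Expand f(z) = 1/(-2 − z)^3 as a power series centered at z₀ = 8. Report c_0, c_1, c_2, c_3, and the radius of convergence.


Let w = z − z₀, so z = z₀ + w.
Then -2 − z = -2 − (z₀ + w) = (-2 − z₀) − w = -10 − w.
f(z) = 1/(-10 − w)^3 = (1/(-10)^3) · (1 − w/(-10))^{−3}.
By the binomial series (1−u)^{−3} = Σ_{n≥0} C(n+2, 2) u^n for |u|<1, with u = w/(-10):
  c_n = C(n+2, 2) / (-10)^(n+3).
  c_0 = 1/(-10)^3 = -1/1000.
  c_1 = 3/(-10)^4 = 3/10000.
  c_2 = 6/(-10)^5 = -3/50000.
  c_3 = 10/(-10)^6 = 1/100000.
The series is valid for |w/d| < 1, i.e. |z − z₀| < |d|.
Radius of convergence: R = |-2 − z₀| = |-10| = 10 (distance from z₀ to the singularity z = -2).

c_0 = -1/1000, c_1 = 3/10000, c_2 = -3/50000, c_3 = 1/100000; R = 10.


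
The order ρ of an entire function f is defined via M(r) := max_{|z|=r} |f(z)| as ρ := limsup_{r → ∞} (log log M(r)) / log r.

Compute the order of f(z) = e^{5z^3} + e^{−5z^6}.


Each summand is entire of order 3 and 6 respectively (as in the single-exponential case). The order of a sum is at most the max of the orders, so ρ ≤ 6. For the lower bound: on |z|=r choose arg z so that -5z^6 is real positive; then |e^{-5z^6}| = e^{5r^6} while |e^{5z^3}| ≤ e^{5r^3} = o(e^{5r^6}). So |f| ≥ e^{5r^6}(1 − o(1)) and ρ ≥ 6. Hence ρ = max(3, 6) = 6.
Therefore ρ = 6.

Order ρ = 6.


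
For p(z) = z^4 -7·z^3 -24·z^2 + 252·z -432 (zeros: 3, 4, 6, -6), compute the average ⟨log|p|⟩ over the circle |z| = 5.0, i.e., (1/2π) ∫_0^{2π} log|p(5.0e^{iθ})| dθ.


Zeros: -6, 3, 4, 6; r = 5.0.
Inside |z| < r: 3, 4. Outside (|z| ≥ r): -6, 6.
p(0) = -432, so log|p(0)| = log(432) = 6.0684.
Apply Jensen: I(r) = log|p(0)| + Σ_k log(r/|z_k|), summed over zeros inside |z| < r.
  log(r/|z_k|) for z_k = 3: log(5.0/3) = 0.5108
  log(r/|z_k|) for z_k = 4: log(5.0/4) = 0.2231
  Outside zeros (-6, 6) contribute nothing to the Jensen sum.
Sum over inside zeros: 0.7340.
I(r) = log|p(0)| + (inside sum) = 6.0684 + 0.7340 = 6.8024.
Note: since some zeros are outside |z| ≤ r, the simplified n·log(r) form does NOT apply — only the inside zeros contribute.

I(r) ≈ 6.8024.


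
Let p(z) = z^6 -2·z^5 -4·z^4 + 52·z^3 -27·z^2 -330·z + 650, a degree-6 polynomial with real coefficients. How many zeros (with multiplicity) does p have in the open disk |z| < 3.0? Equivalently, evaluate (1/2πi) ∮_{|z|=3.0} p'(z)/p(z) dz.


The zeros of p are: (2 + 3i), (2 - 3i), (2 + 1i), (2 - 1i), (-3 + 1i), (-3 - 1i).
Their magnitudes are: 3.606, 3.606, 2.236, 2.236, 3.162, 3.162.
Zeros with |z| < R = 3.0: (2 + 1i), (2 - 1i).
Count = 2.
By the argument principle, (1/2πi) ∮_{|z|=R} p'(z)/p(z) dz equals exactly this count.

Number of zeros inside |z| < 3.0: 2.


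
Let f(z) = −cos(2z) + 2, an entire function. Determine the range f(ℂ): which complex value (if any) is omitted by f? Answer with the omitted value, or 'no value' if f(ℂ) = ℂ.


Little Picard bounds the complement of f(ℂ) to at most one point.
cos is entire and surjective onto ℂ: for every w ∈ ℂ, cos(ζ) = w has a solution ζ ∈ ℂ (e.g., via the complex inverse arccos). With ζ = 2z this gives z = ζ/(2). Then -1·cos(2z) takes every value in -1·ℂ = ℂ, and adding 2 is a bijection of ℂ. So f is surjective and omits no value. (Note: only on the real line is cos bounded by [−1, 1].)

Omitted value: no value.


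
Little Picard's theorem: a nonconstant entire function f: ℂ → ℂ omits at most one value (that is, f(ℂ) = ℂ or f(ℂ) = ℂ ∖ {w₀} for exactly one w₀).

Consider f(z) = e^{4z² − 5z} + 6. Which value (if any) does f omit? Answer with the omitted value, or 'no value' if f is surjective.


Little Picard bounds the complement of f(ℂ) to at most one point.
The exponent g(z) = 4z² − 5z is a nonconstant polynomial, hence surjective onto ℂ. So e^{g(z)} takes every value in {e^w : w ∈ ℂ} = ℂ ∖ {0}. Adding 6 shifts the range to ℂ ∖ {6}. f omits exactly 6.

Omitted value: 6.


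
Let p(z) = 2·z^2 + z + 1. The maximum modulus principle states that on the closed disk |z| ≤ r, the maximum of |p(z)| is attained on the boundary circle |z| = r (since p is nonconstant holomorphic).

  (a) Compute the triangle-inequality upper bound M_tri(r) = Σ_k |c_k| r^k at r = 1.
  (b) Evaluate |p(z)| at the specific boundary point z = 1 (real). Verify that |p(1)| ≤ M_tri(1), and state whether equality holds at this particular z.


Coefficients: c_0 = 1, c_1 = 1, c_2 = 2. Radius r = 1.
Part (a). Triangle bound: M_tri(r) = Σ_k |c_k| r^k
  = |1|·1^0 + |1|·1^1 + |2|·1^2
  = 1 + 1 + 2 = 4.
This bounds M(r) := max_{|z|=r} |p(z)| from above; equality holds iff all terms c_k z^k can be made to align in phase at a single z on |z|=r.
Part (b). At z = 1 (real, on the circle |z| = r):
  p(1) = (1)·1^0 + (1)·1^1 + (2)·1^2 = 4.
  |p(1)| = 4.
Since all nonzero coefficients share the same sign, |p(1)| = 4 = M_tri(1); the triangle bound is attained at z = 1, so in fact M(r) = 4.

M_tri(1) = 4; |p(1)| = 4; equality at z=1: yes.


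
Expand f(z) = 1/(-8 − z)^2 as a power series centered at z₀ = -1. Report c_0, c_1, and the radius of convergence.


Let w = z − z₀, so z = z₀ + w.
Then -8 − z = -8 − (z₀ + w) = (-8 − z₀) − w = -7 − w.
f(z) = 1/(-7 − w)^2 = (1/(-7)^2) · (1 − w/(-7))^{−2}.
By the binomial series (1−u)^{−2} = Σ_{n≥0} C(n+1, 1) u^n for |u|<1, with u = w/(-7):
  c_n = C(n+1, 1) / (-7)^(n+2).
  c_0 = 1/(-7)^2 = 1/49.
  c_1 = 2/(-7)^3 = -2/343.
The series is valid for |w/d| < 1, i.e. |z − z₀| < |d|.
Radius of convergence: R = |-8 − z₀| = |-7| = 7 (distance from z₀ to the singularity z = -8).

c_0 = 1/49, c_1 = -2/343; R = 7.


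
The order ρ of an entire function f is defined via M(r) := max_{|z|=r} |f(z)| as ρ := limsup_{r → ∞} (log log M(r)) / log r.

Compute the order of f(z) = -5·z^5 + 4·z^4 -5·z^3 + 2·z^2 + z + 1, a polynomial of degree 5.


|f(z)| ≤ Σ|c_k|·r^k = O(r^5) as r → ∞. Polynomial growth is O(e^{r^ε}) for every ε > 0 (since r^5/e^{r^ε} → 0), so ρ ≤ ε for all ε > 0, i.e. ρ = 0. Every nonconstant polynomial has order 0.
Therefore ρ = 0.

Order ρ = 0.


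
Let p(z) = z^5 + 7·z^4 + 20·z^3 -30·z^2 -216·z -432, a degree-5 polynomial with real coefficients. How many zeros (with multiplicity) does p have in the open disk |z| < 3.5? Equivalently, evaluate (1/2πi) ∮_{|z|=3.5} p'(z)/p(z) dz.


The zeros of p are: 3, (-2 + 2i), (-2 - 2i), (-3 + 3i), (-3 - 3i).
Their magnitudes are: 3, 2.828, 2.828, 4.243, 4.243.
Zeros with |z| < R = 3.5: 3, (-2 + 2i), (-2 - 2i).
Count = 3.
By the argument principle, (1/2πi) ∮_{|z|=R} p'(z)/p(z) dz equals exactly this count.

Number of zeros inside |z| < 3.5: 3.


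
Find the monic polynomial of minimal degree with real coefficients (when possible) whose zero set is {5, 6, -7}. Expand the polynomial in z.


The polynomial is p(z) = ∏_{α ∈ S} (z − α), where S = {5, 6, -7}.
Expanding the product yields: p(z) = z^3 -4·z^2 -47·z + 210.
The resulting polynomial has degree 3 and real coefficients as required.

p(z) = z^3 -4·z^2 -47·z + 210.


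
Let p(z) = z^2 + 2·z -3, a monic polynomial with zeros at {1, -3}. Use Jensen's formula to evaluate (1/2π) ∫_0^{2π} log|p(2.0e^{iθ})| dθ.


Zeros: -3, 1; r = 2.0.
Inside |z| < r: 1. Outside (|z| ≥ r): -3.
p(0) = -3, so log|p(0)| = log(3) = 1.0986.
Apply Jensen: I(r) = log|p(0)| + Σ_k log(r/|z_k|), summed over zeros inside |z| < r.
  log(r/|z_k|) for z_k = 1: log(2.0/1) = 0.6931
  Outside zeros (-3) contribute nothing to the Jensen sum.
Sum over inside zeros: 0.6931.
I(r) = log|p(0)| + (inside sum) = 1.0986 + 0.6931 = 1.7918.
Note: since some zeros are outside |z| ≤ r, the simplified n·log(r) form does NOT apply — only the inside zeros contribute.

I(r) ≈ 1.7918.


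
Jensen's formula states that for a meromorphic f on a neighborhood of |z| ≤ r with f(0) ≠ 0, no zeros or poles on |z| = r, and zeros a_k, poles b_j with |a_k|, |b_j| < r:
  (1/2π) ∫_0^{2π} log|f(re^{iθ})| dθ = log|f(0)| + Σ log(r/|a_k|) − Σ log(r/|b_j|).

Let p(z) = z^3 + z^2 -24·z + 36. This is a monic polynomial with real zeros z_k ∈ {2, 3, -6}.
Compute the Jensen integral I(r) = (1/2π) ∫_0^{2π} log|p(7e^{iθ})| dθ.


Zeros: -6, 2, 3; r = 7.
Inside |z| < r: -6, 2, 3. Outside (|z| ≥ r): ∅.
p(0) = 36, so log|p(0)| = log(36) = 3.5835.
Apply Jensen: I(r) = log|p(0)| + Σ_k log(r/|z_k|), summed over zeros inside |z| < r.
  log(r/|z_k|) for z_k = 2: log(7/2) = 1.2528
  log(r/|z_k|) for z_k = 3: log(7/3) = 0.8473
  log(r/|z_k|) for z_k = -6: log(7/6) = 0.1542
Sum over inside zeros: 2.2542.
I(r) = log|p(0)| + (inside sum) = 3.5835 + 2.2542 = 5.8377.
Closed form (all zeros inside, monic): I(r) = n·log(r) = 3·log(7) = 5.8377. ✓

I(r) ≈ 5.8377.
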